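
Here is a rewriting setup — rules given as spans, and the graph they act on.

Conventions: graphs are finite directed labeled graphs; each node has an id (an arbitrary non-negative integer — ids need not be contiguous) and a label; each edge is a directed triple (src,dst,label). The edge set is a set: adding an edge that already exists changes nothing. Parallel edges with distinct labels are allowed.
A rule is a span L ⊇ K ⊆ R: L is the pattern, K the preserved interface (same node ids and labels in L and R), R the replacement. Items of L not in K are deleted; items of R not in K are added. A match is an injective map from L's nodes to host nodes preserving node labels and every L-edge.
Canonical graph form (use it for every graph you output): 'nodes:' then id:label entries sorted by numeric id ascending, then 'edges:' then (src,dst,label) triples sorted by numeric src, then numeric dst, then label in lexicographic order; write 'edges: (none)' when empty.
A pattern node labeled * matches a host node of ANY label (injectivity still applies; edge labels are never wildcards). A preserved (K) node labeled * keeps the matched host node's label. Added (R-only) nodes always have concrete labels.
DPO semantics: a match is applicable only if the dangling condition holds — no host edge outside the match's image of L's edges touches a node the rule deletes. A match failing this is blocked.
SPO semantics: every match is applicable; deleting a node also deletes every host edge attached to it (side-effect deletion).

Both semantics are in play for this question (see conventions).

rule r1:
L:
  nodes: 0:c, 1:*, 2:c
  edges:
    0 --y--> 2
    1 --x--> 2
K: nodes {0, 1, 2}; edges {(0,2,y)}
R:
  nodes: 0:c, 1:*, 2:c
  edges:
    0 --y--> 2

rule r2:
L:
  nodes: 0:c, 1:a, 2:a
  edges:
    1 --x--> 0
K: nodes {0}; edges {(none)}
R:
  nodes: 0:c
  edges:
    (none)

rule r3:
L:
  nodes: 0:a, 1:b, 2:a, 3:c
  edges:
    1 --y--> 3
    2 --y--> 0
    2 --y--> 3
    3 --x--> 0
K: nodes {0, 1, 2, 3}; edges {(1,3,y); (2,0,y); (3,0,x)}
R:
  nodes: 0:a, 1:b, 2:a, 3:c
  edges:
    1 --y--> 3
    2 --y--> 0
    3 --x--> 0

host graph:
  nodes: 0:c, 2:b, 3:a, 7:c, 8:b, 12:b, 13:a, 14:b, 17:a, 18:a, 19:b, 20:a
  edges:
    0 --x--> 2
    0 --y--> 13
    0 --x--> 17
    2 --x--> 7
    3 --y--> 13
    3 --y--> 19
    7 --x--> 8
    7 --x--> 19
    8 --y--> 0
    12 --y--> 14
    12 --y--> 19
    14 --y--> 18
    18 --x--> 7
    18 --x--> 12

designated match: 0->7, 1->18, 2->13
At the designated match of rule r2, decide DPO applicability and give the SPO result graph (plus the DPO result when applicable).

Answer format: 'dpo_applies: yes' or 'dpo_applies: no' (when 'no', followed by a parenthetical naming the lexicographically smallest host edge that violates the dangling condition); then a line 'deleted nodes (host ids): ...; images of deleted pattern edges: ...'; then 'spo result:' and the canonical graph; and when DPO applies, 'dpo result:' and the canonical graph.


dpo_applies: no
(the rule deletes node 13, which keeps host edge (0,13,y) outside the match image — the dangling condition fails, DPO blocks; SPO proceeds and side-deletes such edges)
deleted nodes (host ids): 13, 18; images of deleted pattern edges: (18,7,x)
spo result:
nodes: 0:c, 2:b, 3:a, 7:c, 8:b, 12:b, 14:b, 17:a, 19:b, 20:a
edges: (0,2,x); (0,17,x); (2,7,x); (3,19,y); (7,8,x); (7,19,x); (8,0,y); (12,14,y); (12,19,y)


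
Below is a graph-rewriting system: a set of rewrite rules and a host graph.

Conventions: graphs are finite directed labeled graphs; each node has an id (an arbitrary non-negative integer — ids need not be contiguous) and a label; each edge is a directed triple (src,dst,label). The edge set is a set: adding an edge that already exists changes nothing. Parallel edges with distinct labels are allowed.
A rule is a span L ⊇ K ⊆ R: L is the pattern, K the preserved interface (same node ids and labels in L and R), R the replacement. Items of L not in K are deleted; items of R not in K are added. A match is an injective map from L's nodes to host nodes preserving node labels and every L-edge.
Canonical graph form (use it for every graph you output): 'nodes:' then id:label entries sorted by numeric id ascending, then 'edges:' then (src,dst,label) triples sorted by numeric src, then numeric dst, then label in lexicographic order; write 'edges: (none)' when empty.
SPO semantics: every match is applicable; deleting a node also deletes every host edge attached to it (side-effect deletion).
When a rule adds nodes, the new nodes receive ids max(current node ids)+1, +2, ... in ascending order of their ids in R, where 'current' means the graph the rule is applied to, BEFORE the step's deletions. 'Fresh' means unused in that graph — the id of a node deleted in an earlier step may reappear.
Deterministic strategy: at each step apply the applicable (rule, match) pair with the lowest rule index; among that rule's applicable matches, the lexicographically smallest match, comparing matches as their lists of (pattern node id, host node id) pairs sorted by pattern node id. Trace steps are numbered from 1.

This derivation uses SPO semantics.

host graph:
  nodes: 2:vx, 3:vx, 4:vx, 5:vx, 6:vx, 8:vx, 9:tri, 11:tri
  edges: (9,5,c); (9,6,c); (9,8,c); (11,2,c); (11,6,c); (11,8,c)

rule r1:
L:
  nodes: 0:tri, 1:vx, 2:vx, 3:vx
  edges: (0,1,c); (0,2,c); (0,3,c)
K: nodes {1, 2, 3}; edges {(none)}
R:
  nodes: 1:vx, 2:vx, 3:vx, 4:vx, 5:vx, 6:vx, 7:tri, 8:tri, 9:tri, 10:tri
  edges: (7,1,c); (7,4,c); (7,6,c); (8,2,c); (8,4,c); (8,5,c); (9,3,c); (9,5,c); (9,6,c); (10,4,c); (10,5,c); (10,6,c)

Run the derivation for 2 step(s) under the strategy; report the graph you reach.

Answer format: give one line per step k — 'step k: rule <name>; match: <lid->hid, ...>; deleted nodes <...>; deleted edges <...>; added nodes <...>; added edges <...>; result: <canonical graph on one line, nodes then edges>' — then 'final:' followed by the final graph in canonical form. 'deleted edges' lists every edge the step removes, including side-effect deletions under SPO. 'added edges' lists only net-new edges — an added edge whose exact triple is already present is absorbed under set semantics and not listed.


step 1: rule r1; match: 0->9, 1->5, 2->6, 3->8; deleted nodes 9; deleted edges (9,5,c); (9,6,c); (9,8,c); added nodes 12, 13, 14, 15, 16, 17, 18; added edges (15,5,c); (15,12,c); (15,14,c); (16,6,c); (16,12,c); (16,13,c); (17,8,c); (17,13,c); (17,14,c); (18,12,c); (18,13,c); (18,14,c); result: nodes: 2:vx, 3:vx, 4:vx, 5:vx, 6:vx, 8:vx, 11:tri, 12:vx, 13:vx, 14:vx, 15:tri, 16:tri, 17:tri, 18:tri edges: (11,2,c); (11,6,c); (11,8,c); (15,5,c); (15,12,c); (15,14,c); (16,6,c); (16,12,c); (16,13,c); (17,8,c); (17,13,c); (17,14,c); (18,12,c); (18,13,c); (18,14,c)
step 2: rule r1; match: 0->11, 1->2, 2->6, 3->8; deleted nodes 11; deleted edges (11,2,c); (11,6,c); (11,8,c); added nodes 19, 20, 21, 22, 23, 24, 25; added edges (22,2,c); (22,19,c); (22,21,c); (23,6,c); (23,19,c); (23,20,c); (24,8,c); (24,20,c); (24,21,c); (25,19,c); (25,20,c); (25,21,c); result: nodes: 2:vx, 3:vx, 4:vx, 5:vx, 6:vx, 8:vx, 12:vx, 13:vx, 14:vx, 15:tri, 16:tri, 17:tri, 18:tri, 19:vx, 20:vx, 21:vx, 22:tri, 23:tri, 24:tri, 25:tri edges: (15,5,c); (15,12,c); (15,14,c); (16,6,c); (16,12,c); (16,13,c); (17,8,c); (17,13,c); (17,14,c); (18,12,c); (18,13,c); (18,14,c); (22,2,c); (22,19,c); (22,21,c); (23,6,c); (23,19,c); (23,20,c); (24,8,c); (24,20,c); (24,21,c); (25,19,c); (25,20,c); (25,21,c)
final:
nodes: 2:vx, 3:vx, 4:vx, 5:vx, 6:vx, 8:vx, 12:vx, 13:vx, 14:vx, 15:tri, 16:tri, 17:tri, 18:tri, 19:vx, 20:vx, 21:vx, 22:tri, 23:tri, 24:tri, 25:tri
edges: (15,5,c); (15,12,c); (15,14,c); (16,6,c); (16,12,c); (16,13,c); (17,8,c); (17,13,c); (17,14,c); (18,12,c); (18,13,c); (18,14,c); (22,2,c); (22,19,c); (22,21,c); (23,6,c); (23,19,c); (23,20,c); (24,8,c); (24,20,c); (24,21,c); (25,19,c); (25,20,c); (25,21,c)


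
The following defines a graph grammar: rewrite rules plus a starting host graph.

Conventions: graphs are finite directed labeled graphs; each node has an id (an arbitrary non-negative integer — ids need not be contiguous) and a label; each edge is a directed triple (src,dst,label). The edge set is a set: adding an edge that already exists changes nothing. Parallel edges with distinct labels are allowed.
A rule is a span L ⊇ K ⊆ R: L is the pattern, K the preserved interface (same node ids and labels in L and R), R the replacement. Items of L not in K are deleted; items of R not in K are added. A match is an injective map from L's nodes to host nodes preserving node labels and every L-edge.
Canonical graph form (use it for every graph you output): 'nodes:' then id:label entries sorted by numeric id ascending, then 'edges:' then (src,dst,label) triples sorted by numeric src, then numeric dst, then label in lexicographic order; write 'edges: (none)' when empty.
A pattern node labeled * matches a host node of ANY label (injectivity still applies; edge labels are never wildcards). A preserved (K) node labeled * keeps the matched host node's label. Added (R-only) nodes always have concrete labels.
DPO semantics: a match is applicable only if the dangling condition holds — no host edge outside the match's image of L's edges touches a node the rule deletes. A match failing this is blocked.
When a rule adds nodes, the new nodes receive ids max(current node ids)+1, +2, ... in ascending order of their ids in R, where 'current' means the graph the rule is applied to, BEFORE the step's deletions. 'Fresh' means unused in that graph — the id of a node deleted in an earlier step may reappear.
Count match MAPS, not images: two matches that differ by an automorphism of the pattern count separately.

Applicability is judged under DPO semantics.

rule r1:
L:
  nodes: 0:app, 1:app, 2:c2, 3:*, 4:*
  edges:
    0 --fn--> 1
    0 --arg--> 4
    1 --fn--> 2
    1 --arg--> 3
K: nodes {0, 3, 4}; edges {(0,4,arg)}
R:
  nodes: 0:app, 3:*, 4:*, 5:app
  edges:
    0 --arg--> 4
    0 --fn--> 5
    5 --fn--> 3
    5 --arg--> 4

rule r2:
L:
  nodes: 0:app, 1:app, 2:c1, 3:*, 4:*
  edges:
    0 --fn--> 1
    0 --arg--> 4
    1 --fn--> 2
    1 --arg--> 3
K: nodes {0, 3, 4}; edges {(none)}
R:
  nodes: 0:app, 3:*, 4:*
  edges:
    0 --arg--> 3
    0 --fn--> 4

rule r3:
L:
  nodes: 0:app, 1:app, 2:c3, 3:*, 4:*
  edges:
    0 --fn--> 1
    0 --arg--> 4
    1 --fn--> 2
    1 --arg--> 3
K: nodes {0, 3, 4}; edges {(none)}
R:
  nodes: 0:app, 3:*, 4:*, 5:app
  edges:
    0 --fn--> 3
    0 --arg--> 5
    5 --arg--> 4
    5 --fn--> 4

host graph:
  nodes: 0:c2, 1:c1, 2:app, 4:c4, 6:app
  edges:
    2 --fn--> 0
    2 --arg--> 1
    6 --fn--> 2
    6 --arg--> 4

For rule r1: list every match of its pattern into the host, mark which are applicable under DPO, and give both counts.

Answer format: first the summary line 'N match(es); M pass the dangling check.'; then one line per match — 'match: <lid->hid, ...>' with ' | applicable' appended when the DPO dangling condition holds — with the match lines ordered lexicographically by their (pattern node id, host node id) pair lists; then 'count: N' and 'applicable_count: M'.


1 match(es); 1 pass the dangling check.
match: 0->6, 1->2, 2->0, 3->1, 4->4 | applicable
count: 1
applicable_count: 1


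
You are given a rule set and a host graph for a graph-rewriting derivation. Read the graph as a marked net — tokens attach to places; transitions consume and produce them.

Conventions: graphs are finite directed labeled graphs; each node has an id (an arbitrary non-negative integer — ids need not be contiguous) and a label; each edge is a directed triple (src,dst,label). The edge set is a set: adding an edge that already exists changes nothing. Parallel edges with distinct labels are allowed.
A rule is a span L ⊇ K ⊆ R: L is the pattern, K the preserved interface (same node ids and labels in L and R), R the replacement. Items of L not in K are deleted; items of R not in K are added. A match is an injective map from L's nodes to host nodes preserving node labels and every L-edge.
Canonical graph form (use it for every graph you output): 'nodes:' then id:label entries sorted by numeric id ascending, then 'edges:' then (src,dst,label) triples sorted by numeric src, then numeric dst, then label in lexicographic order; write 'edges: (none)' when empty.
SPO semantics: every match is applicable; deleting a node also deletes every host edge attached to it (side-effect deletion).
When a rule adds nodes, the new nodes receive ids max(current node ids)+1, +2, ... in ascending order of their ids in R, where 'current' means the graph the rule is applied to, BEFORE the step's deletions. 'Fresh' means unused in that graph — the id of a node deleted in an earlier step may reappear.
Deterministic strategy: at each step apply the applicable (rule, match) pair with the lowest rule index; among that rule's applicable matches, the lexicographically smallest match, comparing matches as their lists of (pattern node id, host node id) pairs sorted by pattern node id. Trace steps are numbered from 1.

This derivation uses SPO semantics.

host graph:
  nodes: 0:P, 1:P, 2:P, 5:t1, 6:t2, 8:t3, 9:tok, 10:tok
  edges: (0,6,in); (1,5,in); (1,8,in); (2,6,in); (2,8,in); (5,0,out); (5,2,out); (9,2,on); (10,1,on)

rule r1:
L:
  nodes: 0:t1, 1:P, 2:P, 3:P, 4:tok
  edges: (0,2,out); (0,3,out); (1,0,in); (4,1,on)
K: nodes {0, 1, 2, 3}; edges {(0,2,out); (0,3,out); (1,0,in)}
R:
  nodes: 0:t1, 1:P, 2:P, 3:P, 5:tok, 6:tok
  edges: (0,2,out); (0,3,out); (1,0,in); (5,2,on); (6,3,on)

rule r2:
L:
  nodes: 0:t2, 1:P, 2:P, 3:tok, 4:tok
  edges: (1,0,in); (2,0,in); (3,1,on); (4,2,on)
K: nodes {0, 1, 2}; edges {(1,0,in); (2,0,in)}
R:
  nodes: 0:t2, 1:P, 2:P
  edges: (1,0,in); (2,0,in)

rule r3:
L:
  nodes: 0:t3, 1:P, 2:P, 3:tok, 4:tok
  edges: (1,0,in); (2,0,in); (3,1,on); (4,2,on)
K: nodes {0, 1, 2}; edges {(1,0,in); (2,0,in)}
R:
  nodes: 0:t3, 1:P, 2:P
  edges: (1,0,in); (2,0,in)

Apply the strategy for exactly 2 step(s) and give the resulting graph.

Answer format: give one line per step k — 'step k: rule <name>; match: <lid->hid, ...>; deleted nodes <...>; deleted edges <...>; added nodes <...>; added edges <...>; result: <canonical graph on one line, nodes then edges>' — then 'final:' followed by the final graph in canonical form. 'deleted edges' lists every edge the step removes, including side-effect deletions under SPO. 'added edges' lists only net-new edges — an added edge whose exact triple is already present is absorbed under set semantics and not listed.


step 1: rule r1; match: 0->5, 1->1, 2->0, 3->2, 4->10; deleted nodes 10; deleted edges (10,1,on); added nodes 11, 12; added edges (11,0,on); (12,2,on); result: nodes: 0:P, 1:P, 2:P, 5:t1, 6:t2, 8:t3, 9:tok, 11:tok, 12:tok edges: (0,6,in); (1,5,in); (1,8,in); (2,6,in); (2,8,in); (5,0,out); (5,2,out); (9,2,on); (11,0,on); (12,2,on)
step 2: rule r2; match: 0->6, 1->0, 2->2, 3->11, 4->9; deleted nodes 9, 11; deleted edges (9,2,on); (11,0,on); added nodes (none); added edges (none); result: nodes: 0:P, 1:P, 2:P, 5:t1, 6:t2, 8:t3, 12:tok edges: (0,6,in); (1,5,in); (1,8,in); (2,6,in); (2,8,in); (5,0,out); (5,2,out); (12,2,on)
final:
nodes: 0:P, 1:P, 2:P, 5:t1, 6:t2, 8:t3, 12:tok
edges: (0,6,in); (1,5,in); (1,8,in); (2,6,in); (2,8,in); (5,0,out); (5,2,out); (12,2,on)


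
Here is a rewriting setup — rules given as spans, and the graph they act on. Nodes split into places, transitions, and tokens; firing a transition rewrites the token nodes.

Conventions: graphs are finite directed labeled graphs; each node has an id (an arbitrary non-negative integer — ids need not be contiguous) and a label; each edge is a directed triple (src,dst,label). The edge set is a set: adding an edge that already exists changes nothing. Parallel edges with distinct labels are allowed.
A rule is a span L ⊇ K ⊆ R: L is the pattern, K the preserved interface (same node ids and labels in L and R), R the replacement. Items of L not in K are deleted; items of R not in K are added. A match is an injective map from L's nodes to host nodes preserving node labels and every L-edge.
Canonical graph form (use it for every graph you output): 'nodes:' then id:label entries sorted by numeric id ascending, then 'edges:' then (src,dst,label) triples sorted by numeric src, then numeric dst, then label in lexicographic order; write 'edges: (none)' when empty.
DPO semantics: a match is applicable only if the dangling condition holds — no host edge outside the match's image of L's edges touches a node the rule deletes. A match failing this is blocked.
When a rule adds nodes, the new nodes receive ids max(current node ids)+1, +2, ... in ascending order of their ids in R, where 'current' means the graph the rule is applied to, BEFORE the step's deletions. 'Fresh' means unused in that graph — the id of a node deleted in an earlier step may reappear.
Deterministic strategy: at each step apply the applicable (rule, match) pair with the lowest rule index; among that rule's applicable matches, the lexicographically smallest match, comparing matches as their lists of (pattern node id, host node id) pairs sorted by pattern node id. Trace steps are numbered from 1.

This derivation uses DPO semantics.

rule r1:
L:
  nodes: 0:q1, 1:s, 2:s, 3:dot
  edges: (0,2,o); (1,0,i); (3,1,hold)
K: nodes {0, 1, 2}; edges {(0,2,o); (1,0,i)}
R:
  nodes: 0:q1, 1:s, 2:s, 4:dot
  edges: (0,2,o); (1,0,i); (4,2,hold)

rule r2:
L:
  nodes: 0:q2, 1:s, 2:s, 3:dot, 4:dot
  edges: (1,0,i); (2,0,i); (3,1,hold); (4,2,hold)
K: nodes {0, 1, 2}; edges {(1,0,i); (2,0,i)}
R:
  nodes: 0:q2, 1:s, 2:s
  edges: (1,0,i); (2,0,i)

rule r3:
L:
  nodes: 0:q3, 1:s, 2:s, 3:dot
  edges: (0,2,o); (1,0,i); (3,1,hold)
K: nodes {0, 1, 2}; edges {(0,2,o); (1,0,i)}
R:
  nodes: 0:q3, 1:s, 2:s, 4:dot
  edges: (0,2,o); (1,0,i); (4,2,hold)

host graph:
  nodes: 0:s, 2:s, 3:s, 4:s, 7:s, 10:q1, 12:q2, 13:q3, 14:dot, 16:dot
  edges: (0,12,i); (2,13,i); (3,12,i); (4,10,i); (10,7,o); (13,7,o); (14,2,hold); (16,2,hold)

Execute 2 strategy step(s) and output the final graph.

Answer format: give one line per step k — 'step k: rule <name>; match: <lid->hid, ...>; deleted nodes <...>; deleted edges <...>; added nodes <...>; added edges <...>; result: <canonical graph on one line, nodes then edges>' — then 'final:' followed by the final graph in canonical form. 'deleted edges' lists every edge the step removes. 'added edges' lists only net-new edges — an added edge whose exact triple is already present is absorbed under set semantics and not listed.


step 1: rule r3; match: 0->13, 1->2, 2->7, 3->14; deleted nodes 14; deleted edges (14,2,hold); added nodes 17; added edges (17,7,hold); result: nodes: 0:s, 2:s, 3:s, 4:s, 7:s, 10:q1, 12:q2, 13:q3, 16:dot, 17:dot edges: (0,12,i); (2,13,i); (3,12,i); (4,10,i); (10,7,o); (13,7,o); (16,2,hold); (17,7,hold)
step 2: rule r3; match: 0->13, 1->2, 2->7, 3->16; deleted nodes 16; deleted edges (16,2,hold); added nodes 18; added edges (18,7,hold); result: nodes: 0:s, 2:s, 3:s, 4:s, 7:s, 10:q1, 12:q2, 13:q3, 17:dot, 18:dot edges: (0,12,i); (2,13,i); (3,12,i); (4,10,i); (10,7,o); (13,7,o); (17,7,hold); (18,7,hold)
final:
nodes: 0:s, 2:s, 3:s, 4:s, 7:s, 10:q1, 12:q2, 13:q3, 17:dot, 18:dot
edges: (0,12,i); (2,13,i); (3,12,i); (4,10,i); (10,7,o); (13,7,o); (17,7,hold); (18,7,hold)


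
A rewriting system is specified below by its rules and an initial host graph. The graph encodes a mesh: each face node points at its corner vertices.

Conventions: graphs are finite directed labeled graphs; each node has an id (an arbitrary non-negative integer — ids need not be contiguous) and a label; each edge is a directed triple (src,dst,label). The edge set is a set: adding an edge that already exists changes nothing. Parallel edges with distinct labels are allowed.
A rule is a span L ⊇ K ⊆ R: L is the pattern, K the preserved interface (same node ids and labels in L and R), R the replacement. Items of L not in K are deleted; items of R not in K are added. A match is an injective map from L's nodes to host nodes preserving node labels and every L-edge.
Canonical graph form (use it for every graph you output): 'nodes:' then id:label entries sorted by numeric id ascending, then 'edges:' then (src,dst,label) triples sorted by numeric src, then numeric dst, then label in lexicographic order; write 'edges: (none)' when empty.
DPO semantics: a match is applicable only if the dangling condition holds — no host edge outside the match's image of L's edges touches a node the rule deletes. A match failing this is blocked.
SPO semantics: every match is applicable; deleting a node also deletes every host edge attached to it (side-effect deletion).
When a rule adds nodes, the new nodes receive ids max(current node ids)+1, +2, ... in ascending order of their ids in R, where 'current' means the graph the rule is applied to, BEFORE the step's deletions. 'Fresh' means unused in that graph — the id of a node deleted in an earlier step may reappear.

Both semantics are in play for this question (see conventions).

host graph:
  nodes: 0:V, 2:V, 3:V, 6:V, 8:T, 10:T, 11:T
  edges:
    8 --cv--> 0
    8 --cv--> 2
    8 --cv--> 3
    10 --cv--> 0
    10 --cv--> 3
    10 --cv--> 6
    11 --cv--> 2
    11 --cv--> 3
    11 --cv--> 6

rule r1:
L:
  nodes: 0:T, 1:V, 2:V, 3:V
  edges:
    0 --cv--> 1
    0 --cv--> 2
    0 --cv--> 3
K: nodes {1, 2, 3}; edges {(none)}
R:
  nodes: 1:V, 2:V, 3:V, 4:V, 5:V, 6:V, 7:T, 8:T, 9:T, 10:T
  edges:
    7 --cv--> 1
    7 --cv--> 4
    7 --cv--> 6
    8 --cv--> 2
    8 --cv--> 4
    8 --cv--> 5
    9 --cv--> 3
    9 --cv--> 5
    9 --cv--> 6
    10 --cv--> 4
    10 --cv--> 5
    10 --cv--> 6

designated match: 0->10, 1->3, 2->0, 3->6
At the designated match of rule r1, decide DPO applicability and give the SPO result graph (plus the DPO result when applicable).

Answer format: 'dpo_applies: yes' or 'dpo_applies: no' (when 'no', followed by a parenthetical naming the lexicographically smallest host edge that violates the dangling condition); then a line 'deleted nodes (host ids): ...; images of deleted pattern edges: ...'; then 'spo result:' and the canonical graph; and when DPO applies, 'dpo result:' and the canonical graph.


dpo_applies: yes
deleted nodes (host ids): 10; images of deleted pattern edges: (10,0,cv); (10,3,cv); (10,6,cv)
spo result:
nodes: 0:V, 2:V, 3:V, 6:V, 8:T, 11:T, 12:V, 13:V, 14:V, 15:T, 16:T, 17:T, 18:T
edges: (8,0,cv); (8,2,cv); (8,3,cv); (11,2,cv); (11,3,cv); (11,6,cv); (15,3,cv); (15,12,cv); (15,14,cv); (16,0,cv); (16,12,cv); (16,13,cv); (17,6,cv); (17,13,cv); (17,14,cv); (18,12,cv); (18,13,cv); (18,14,cv)
dpo result:
nodes: 0:V, 2:V, 3:V, 6:V, 8:T, 11:T, 12:V, 13:V, 14:V, 15:T, 16:T, 17:T, 18:T
edges: (8,0,cv); (8,2,cv); (8,3,cv); (11,2,cv); (11,3,cv); (11,6,cv); (15,3,cv); (15,12,cv); (15,14,cv); (16,0,cv); (16,12,cv); (16,13,cv); (17,6,cv); (17,13,cv); (17,14,cv); (18,12,cv); (18,13,cv); (18,14,cv)


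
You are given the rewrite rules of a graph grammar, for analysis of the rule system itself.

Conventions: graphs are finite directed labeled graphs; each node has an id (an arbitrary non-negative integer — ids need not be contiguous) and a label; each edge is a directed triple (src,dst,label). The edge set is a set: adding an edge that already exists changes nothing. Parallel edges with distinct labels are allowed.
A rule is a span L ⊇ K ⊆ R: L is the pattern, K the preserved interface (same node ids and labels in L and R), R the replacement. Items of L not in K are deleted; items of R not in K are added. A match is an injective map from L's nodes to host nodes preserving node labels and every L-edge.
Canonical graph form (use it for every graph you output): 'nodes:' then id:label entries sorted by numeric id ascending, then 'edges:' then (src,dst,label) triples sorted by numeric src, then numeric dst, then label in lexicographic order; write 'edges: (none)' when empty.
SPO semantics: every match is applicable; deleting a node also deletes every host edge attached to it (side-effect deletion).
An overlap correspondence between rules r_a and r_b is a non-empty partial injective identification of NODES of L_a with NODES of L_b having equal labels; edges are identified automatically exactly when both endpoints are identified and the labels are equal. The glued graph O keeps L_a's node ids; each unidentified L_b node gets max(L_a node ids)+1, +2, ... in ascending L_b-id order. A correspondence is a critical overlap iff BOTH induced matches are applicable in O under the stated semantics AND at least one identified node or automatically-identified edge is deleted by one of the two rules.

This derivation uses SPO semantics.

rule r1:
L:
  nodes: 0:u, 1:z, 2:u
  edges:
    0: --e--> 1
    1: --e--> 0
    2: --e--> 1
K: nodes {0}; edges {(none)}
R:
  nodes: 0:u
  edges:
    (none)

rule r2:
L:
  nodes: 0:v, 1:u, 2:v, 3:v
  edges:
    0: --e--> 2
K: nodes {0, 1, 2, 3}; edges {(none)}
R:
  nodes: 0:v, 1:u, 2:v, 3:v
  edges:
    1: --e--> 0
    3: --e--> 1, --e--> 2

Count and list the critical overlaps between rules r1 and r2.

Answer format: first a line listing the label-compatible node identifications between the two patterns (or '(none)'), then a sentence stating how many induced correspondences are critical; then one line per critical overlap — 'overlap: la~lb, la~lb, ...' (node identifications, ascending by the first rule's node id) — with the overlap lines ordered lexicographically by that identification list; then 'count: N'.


label-compatible node identifications between L(r1) and L(r2): 0~1, 2~1
1 of the induced correspondences is a critical overlap of r1 and r2.
overlap: 2~1
count: 1


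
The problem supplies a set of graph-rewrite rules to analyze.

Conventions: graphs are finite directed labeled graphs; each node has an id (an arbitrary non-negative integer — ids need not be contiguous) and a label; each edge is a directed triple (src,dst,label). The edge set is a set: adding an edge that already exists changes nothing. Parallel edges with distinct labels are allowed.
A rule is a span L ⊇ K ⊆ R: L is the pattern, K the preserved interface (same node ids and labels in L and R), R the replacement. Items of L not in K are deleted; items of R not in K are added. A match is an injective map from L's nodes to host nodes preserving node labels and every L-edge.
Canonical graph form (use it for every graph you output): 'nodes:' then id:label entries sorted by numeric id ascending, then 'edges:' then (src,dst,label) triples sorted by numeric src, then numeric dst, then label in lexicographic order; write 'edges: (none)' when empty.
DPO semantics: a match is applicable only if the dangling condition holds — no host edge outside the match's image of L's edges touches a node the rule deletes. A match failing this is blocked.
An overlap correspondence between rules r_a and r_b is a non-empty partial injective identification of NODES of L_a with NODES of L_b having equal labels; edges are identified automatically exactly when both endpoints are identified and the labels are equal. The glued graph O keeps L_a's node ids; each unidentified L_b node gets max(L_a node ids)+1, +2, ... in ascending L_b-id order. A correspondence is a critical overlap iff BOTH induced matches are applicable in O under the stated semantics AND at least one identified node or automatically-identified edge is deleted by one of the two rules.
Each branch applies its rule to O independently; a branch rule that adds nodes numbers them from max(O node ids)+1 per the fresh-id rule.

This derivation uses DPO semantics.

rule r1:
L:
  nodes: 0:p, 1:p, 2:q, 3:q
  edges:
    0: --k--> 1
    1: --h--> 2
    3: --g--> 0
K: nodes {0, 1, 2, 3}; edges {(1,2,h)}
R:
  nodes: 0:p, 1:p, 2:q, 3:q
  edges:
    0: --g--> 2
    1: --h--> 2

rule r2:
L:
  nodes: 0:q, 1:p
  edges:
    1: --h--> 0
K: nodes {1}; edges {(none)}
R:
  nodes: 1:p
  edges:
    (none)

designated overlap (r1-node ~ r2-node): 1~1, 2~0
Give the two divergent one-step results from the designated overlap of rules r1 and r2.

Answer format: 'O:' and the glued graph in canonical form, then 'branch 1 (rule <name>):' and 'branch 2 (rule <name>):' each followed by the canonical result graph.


O:
nodes: 0:p, 1:p, 2:q, 3:q
edges: (0,1,k); (1,2,h); (3,0,g)
branch 1 (rule r1):
nodes: 0:p, 1:p, 2:q, 3:q
edges: (0,2,g); (1,2,h)
branch 2 (rule r2):
nodes: 0:p, 1:p, 3:q
edges: (0,1,k); (3,0,g)


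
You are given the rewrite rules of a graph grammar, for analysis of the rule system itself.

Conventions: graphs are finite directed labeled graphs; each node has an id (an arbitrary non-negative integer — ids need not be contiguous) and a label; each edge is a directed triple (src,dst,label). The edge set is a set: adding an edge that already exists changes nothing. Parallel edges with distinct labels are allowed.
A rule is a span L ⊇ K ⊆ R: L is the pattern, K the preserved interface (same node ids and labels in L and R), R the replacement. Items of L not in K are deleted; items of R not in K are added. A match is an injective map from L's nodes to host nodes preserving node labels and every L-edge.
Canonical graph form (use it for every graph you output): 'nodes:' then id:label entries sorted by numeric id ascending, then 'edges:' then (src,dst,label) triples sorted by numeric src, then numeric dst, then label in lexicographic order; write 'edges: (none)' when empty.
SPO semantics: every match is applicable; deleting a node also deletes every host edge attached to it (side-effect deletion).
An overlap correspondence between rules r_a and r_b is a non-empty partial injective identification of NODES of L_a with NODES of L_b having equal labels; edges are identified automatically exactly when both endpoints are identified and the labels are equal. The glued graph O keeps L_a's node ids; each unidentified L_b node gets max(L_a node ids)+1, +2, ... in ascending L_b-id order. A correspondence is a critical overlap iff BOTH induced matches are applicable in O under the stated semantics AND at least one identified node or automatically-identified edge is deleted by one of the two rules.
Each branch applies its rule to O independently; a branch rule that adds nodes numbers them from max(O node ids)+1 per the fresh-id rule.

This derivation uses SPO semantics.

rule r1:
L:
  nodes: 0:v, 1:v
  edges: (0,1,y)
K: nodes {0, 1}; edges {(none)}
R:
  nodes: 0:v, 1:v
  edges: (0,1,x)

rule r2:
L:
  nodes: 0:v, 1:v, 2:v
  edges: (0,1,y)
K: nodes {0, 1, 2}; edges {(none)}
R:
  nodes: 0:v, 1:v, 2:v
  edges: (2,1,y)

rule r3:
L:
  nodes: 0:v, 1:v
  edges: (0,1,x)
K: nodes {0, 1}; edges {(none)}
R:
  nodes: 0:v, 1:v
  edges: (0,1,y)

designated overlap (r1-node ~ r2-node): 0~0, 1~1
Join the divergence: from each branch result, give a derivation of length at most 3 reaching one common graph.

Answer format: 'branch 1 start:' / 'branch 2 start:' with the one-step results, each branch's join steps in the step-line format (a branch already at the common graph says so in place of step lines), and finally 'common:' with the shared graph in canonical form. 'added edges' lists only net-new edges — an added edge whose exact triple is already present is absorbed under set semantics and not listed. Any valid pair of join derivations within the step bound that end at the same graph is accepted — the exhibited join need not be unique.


branch 1 start:
nodes: 0:v, 1:v, 2:v
edges: (0,1,x)
branch 2 start:
nodes: 0:v, 1:v, 2:v
edges: (2,1,y)
branch 1 step 1: rule r3; match: 0->0, 1->1; deleted nodes (none); deleted edges (0,1,x); added nodes (none); added edges (0,1,y); result: nodes: 0:v, 1:v, 2:v edges: (0,1,y)
branch 2 step 1: rule r2; match: 0->2, 1->1, 2->0; deleted nodes (none); deleted edges (2,1,y); added nodes (none); added edges (0,1,y); result: nodes: 0:v, 1:v, 2:v edges: (0,1,y)
common:
nodes: 0:v, 1:v, 2:v
edges: (0,1,y)


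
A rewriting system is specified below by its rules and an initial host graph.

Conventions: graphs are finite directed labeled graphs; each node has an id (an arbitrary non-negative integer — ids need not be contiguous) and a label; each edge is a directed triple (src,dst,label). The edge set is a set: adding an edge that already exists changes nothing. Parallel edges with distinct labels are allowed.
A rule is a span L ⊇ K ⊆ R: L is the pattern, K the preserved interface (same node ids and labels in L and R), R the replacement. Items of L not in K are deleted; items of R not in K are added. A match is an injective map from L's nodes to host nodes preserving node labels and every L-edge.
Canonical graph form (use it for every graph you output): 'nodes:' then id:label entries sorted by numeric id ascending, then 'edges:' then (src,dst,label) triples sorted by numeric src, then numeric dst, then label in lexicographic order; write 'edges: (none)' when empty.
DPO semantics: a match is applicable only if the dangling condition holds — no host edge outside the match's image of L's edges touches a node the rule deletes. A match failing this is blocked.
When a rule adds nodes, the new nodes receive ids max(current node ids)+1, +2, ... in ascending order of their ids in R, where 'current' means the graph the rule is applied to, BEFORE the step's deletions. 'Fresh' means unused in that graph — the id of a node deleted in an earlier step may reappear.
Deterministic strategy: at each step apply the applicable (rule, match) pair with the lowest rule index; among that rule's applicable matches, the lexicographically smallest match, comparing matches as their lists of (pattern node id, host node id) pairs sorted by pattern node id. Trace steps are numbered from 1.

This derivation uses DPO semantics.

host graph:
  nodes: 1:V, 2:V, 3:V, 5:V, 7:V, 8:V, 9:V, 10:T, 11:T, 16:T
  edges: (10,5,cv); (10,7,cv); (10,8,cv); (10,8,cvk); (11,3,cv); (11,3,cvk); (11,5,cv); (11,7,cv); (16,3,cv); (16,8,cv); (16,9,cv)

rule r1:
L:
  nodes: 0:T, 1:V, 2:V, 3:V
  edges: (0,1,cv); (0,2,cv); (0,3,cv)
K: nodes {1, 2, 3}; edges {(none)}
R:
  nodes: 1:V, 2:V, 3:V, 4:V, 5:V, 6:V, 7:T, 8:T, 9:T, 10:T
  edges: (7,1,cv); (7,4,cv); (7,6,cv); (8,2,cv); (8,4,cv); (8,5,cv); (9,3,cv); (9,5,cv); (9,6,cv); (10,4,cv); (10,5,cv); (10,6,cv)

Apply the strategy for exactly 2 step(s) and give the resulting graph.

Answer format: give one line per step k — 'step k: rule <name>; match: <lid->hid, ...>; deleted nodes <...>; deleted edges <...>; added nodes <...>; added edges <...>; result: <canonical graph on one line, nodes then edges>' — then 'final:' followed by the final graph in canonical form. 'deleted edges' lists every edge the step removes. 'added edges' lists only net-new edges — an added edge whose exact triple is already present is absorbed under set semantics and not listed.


step 1: rule r1; match: 0->16, 1->3, 2->8, 3->9; deleted nodes 16; deleted edges (16,3,cv); (16,8,cv); (16,9,cv); added nodes 17, 18, 19, 20, 21, 22, 23; added edges (20,3,cv); (20,17,cv); (20,19,cv); (21,8,cv); (21,17,cv); (21,18,cv); (22,9,cv); (22,18,cv); (22,19,cv); (23,17,cv); (23,18,cv); (23,19,cv); result: nodes: 1:V, 2:V, 3:V, 5:V, 7:V, 8:V, 9:V, 10:T, 11:T, 17:V, 18:V, 19:V, 20:T, 21:T, 22:T, 23:T edges: (10,5,cv); (10,7,cv); (10,8,cv); (10,8,cvk); (11,3,cv); (11,3,cvk); (11,5,cv); (11,7,cv); (20,3,cv); (20,17,cv); (20,19,cv); (21,8,cv); (21,17,cv); (21,18,cv); (22,9,cv); (22,18,cv); (22,19,cv); (23,17,cv); (23,18,cv); (23,19,cv)
step 2: rule r1; match: 0->20, 1->3, 2->17, 3->19; deleted nodes 20; deleted edges (20,3,cv); (20,17,cv); (20,19,cv); added nodes 24, 25, 26, 27, 28, 29, 30; added edges (27,3,cv); (27,24,cv); (27,26,cv); (28,17,cv); (28,24,cv); (28,25,cv); (29,19,cv); (29,25,cv); (29,26,cv); (30,24,cv); (30,25,cv); (30,26,cv); result: nodes: 1:V, 2:V, 3:V, 5:V, 7:V, 8:V, 9:V, 10:T, 11:T, 17:V, 18:V, 19:V, 21:T, 22:T, 23:T, 24:V, 25:V, 26:V, 27:T, 28:T, 29:T, 30:T edges: (10,5,cv); (10,7,cv); (10,8,cv); (10,8,cvk); (11,3,cv); (11,3,cvk); (11,5,cv); (11,7,cv); (21,8,cv); (21,17,cv); (21,18,cv); (22,9,cv); (22,18,cv); (22,19,cv); (23,17,cv); (23,18,cv); (23,19,cv); (27,3,cv); (27,24,cv); (27,26,cv); (28,17,cv); (28,24,cv); (28,25,cv); (29,19,cv); (29,25,cv); (29,26,cv); (30,24,cv); (30,25,cv); (30,26,cv)
final:
nodes: 1:V, 2:V, 3:V, 5:V, 7:V, 8:V, 9:V, 10:T, 11:T, 17:V, 18:V, 19:V, 21:T, 22:T, 23:T, 24:V, 25:V, 26:V, 27:T, 28:T, 29:T, 30:T
edges: (10,5,cv); (10,7,cv); (10,8,cv); (10,8,cvk); (11,3,cv); (11,3,cvk); (11,5,cv); (11,7,cv); (21,8,cv); (21,17,cv); (21,18,cv); (22,9,cv); (22,18,cv); (22,19,cv); (23,17,cv); (23,18,cv); (23,19,cv); (27,3,cv); (27,24,cv); (27,26,cv); (28,17,cv); (28,24,cv); (28,25,cv); (29,19,cv); (29,25,cv); (29,26,cv); (30,24,cv); (30,25,cv); (30,26,cv)


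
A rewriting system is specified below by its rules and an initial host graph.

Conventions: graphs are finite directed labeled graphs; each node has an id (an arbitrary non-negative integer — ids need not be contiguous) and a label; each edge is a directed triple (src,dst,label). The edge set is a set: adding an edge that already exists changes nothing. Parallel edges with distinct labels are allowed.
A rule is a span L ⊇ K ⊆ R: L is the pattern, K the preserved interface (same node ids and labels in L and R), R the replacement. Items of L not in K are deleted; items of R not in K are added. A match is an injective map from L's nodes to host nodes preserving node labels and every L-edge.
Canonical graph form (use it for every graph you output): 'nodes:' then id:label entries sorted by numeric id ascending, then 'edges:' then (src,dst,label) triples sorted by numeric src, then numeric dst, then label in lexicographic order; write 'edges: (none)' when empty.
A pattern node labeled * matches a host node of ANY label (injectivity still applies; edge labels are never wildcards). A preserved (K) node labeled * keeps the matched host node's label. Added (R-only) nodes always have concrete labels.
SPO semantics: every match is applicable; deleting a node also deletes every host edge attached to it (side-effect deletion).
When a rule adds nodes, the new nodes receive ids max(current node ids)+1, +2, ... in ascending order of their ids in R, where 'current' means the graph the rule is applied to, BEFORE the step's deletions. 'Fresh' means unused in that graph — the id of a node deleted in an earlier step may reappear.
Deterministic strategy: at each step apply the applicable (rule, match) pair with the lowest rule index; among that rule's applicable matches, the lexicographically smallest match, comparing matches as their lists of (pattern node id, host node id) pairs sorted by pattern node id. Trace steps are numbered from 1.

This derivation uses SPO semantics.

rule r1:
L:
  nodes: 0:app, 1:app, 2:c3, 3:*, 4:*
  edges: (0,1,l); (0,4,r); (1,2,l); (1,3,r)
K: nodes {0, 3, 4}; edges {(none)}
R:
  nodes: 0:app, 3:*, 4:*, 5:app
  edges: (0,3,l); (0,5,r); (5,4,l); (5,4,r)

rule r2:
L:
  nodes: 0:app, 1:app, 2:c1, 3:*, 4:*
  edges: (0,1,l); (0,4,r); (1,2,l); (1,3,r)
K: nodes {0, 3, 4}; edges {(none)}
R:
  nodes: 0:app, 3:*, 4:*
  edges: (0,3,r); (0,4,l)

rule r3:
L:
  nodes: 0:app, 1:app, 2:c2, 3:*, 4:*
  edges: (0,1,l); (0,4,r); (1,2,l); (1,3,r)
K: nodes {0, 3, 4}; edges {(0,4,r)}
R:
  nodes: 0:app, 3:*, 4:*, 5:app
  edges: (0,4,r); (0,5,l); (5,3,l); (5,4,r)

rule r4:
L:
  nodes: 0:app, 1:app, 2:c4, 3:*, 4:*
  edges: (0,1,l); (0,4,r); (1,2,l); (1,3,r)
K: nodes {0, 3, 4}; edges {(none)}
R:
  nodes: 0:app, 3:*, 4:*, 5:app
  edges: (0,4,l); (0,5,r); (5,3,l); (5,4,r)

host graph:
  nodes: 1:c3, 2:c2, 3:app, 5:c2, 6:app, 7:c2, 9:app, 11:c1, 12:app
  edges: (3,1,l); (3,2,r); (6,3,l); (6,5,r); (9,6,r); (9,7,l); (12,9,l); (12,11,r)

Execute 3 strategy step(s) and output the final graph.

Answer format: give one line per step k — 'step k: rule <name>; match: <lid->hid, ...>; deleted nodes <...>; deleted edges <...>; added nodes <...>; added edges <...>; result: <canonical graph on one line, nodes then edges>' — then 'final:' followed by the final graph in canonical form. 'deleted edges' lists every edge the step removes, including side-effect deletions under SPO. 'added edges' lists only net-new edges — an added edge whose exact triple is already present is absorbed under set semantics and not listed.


step 1: rule r1; match: 0->6, 1->3, 2->1, 3->2, 4->5; deleted nodes 1, 3; deleted edges (3,1,l); (3,2,r); (6,3,l); (6,5,r); added nodes 13; added edges (6,2,l); (6,13,r); (13,5,l); (13,5,r); result: nodes: 2:c2, 5:c2, 6:app, 7:c2, 9:app, 11:c1, 12:app, 13:app edges: (6,2,l); (6,13,r); (9,6,r); (9,7,l); (12,9,l); (12,11,r); (13,5,l); (13,5,r)
step 2: rule r3; match: 0->12, 1->9, 2->7, 3->6, 4->11; deleted nodes 7, 9; deleted edges (9,6,r); (9,7,l); (12,9,l); added nodes 14; added edges (12,14,l); (14,6,l); (14,11,r); result: nodes: 2:c2, 5:c2, 6:app, 11:c1, 12:app, 13:app, 14:app edges: (6,2,l); (6,13,r); (12,11,r); (12,14,l); (13,5,l); (13,5,r); (14,6,l); (14,11,r)
step 3: rule r3; match: 0->14, 1->6, 2->2, 3->13, 4->11; deleted nodes 2, 6; deleted edges (6,2,l); (6,13,r); (14,6,l); added nodes 15; added edges (14,15,l); (15,11,r); (15,13,l); result: nodes: 5:c2, 11:c1, 12:app, 13:app, 14:app, 15:app edges: (12,11,r); (12,14,l); (13,5,l); (13,5,r); (14,11,r); (14,15,l); (15,11,r); (15,13,l)
final:
nodes: 5:c2, 11:c1, 12:app, 13:app, 14:app, 15:app
edges: (12,11,r); (12,14,l); (13,5,l); (13,5,r); (14,11,r); (14,15,l); (15,11,r); (15,13,l)
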